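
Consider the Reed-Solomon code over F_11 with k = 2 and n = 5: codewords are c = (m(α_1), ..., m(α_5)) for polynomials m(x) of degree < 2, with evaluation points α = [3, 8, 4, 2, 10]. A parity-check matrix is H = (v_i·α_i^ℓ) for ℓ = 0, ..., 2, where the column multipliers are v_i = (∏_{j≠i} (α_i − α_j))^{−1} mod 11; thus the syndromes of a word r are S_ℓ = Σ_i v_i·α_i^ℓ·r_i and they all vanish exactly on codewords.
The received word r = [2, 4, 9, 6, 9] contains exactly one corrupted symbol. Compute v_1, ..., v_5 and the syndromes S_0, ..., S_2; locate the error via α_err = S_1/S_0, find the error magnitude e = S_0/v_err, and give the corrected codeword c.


S = (2, 9, 2), error at position 5, error magnitude e = 2, c = [2, 4, 9, 6, 7].

Step 1: column multipliers v_i = (∏_{j≠i}(α_i − α_j))^{−1} mod 11.
  i = 1 (α = 3): (3−8)(3−4)(3−2)(3−10) = (−5)·(−1)·1·(−7) = −35 ≡ 9, so v_1 = 9^{−1} = 5 (mod 11).
  i = 2 (α = 8): (8−3)(8−4)(8−2)(8−10) = 5·4·6·(−2) = −240 ≡ 2, so v_2 = 2^{−1} = 6 (mod 11).
  i = 3 (α = 4): (4−3)(4−8)(4−2)(4−10) = 1·(−4)·2·(−6) = 48 ≡ 4, so v_3 = 4^{−1} = 3 (mod 11).
  i = 4 (α = 2): (2−3)(2−8)(2−4)(2−10) = (−1)·(−6)·(−2)·(−8) = 96 ≡ 8, so v_4 = 8^{−1} = 7 (mod 11).
  i = 5 (α = 10): (10−3)(10−8)(10−4)(10−2) = 7·2·6·8 = 672 ≡ 1, so v_5 = 1^{−1} = 1 (mod 11).
  v = [5, 6, 3, 7, 1].
Step 2: syndromes of r = [2, 4, 9, 6, 9] (all sums mod 11).
  S_0 = Σ v_i r_i = 5·2 + 6·4 + 3·9 + 7·6 + 1·9 = 112 ≡ 2.
  S_1 = Σ v_i α_i r_i = 5·3·2 + 6·8·4 + 3·4·9 + 7·2·6 + 1·10·9 = 504 ≡ 9.
  α_i^2 mod 11 = [9, 9, 5, 4, 1].
  S_2 = Σ v_i α_i^2 r_i = 5·9·2 + 6·9·4 + 3·5·9 + 7·4·6 + 1·1·9 = 618 ≡ 2.
  S = (2, 9, 2) ≠ 0, so r is not a codeword (an error is present).
Step 3: locate the error. For a single error e at position i, S_ℓ = v_i·e·α_i^ℓ, so α_err = S_1/S_0.
  S_0^{−1} = 2^{−1} = 6 (mod 11), so α_err = 9·6 = 54 ≡ 10 = α_5. Error position i = 5.
  Consistency check: S_2/S_1 = 2·5 = 10 ≡ 10 = α_err ✓ (single-error assumption holds).
Step 4: error magnitude e = S_0/v_5 = S_0·∏_{j≠5}(α_5 − α_j) = 2·1 = 2 ≡ 2 (mod 11).
Step 5: correct position 5: c_5 = r_5 − e = 9 − 2 ≡ 7 (mod 11). Hence c = [2, 4, 9, 6, 7].
  Check: interpolating c through the α_i gives m(x) = 3 + 7·x (degree < 2) with m(α_i) = c_i for every i, so c is indeed a codeword.


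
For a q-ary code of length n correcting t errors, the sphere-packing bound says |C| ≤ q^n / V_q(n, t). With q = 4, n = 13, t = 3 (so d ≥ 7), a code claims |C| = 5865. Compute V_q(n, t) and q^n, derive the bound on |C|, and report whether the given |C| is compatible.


V_q(n, t) = 8464, q^n = 67108864, Hamming bound = 7928, |C| = 5865 ≤ bound (satisfied).

Step 1: Compute V_q(n, t) = Σ_{j=0}^3 C(n, j) (q−1)^j.
  j = 0: C(13,0)·(3)^0 = 1·1 = 1.
  j = 1: C(13,1)·(3)^1 = 13·3 = 39.
  j = 2: C(13,2)·(3)^2 = 78·9 = 702.
  j = 3: C(13,3)·(3)^3 = 286·27 = 7722.
  V_q(n, t) = 1 + 39 + 702 + 7722 = 8464.
Step 2: q^n = 4^13 = 67108864.
Step 3: Hamming bound ⌊q^n / V_q(n,t)⌋ = ⌊67108864/8464⌋ = 7928.
Step 4: Compare |C| = 5865 to 7928: satisfied.
The claimed |C| lies below the Hamming bound.


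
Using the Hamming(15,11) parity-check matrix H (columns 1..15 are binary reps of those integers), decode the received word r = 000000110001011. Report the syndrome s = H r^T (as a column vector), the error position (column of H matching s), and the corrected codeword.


s = (0, 0, 1, 0)^T, error position = 2, corrected codeword c = 010000110001011

Compute s = H r^T mod 2 one row at a time:
  s_1 = 1 + 0 + 0 + 0 + 1 + 0 + 1 + 1 = 4 ≡ 0 (mod 2).
  s_2 = 0 + 0 + 0 + 1 + 1 + 0 + 1 + 1 = 4 ≡ 0 (mod 2).
  s_3 = 0 + 0 + 0 + 1 + 0 + 0 + 1 + 1 = 3 ≡ 1 (mod 2).
  s_4 = 0 + 0 + 0 + 1 + 0 + 0 + 0 + 1 = 2 ≡ 0 (mod 2).
s = (0, 0, 1, 0)^T — this equals column 2 of H (binary 0010), so error is at position 2.
Correct: flip bit 2 of r = 000000110001011 to get c = 010000110001011.


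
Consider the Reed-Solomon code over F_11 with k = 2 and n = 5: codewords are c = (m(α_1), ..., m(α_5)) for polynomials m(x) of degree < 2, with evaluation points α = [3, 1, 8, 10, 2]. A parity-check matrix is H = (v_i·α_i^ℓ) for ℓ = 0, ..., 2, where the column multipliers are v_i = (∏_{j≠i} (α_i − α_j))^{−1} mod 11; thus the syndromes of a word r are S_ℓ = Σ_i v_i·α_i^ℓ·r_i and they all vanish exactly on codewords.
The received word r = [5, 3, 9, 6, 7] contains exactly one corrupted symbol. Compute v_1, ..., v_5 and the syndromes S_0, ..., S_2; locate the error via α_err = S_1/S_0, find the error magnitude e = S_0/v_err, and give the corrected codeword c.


S = (4, 1, 3), error at position 1, error magnitude e = 5, c = [0, 3, 9, 6, 7].

Step 1: column multipliers v_i = (∏_{j≠i}(α_i − α_j))^{−1} mod 11.
  i = 1 (α = 3): (3−1)(3−8)(3−10)(3−2) = 2·(−5)·(−7)·1 = 70 ≡ 4, so v_1 = 4^{−1} = 3 (mod 11).
  i = 2 (α = 1): (1−3)(1−8)(1−10)(1−2) = (−2)·(−7)·(−9)·(−1) = 126 ≡ 5, so v_2 = 5^{−1} = 9 (mod 11).
  i = 3 (α = 8): (8−3)(8−1)(8−10)(8−2) = 5·7·(−2)·6 = −420 ≡ 9, so v_3 = 9^{−1} = 5 (mod 11).
  i = 4 (α = 10): (10−3)(10−1)(10−8)(10−2) = 7·9·2·8 = 1008 ≡ 7, so v_4 = 7^{−1} = 8 (mod 11).
  i = 5 (α = 2): (2−3)(2−1)(2−8)(2−10) = (−1)·1·(−6)·(−8) = −48 ≡ 7, so v_5 = 7^{−1} = 8 (mod 11).
  v = [3, 9, 5, 8, 8].
Step 2: syndromes of r = [5, 3, 9, 6, 7] (all sums mod 11).
  S_0 = Σ v_i r_i = 3·5 + 9·3 + 5·9 + 8·6 + 8·7 = 191 ≡ 4.
  S_1 = Σ v_i α_i r_i = 3·3·5 + 9·1·3 + 5·8·9 + 8·10·6 + 8·2·7 = 1024 ≡ 1.
  α_i^2 mod 11 = [9, 1, 9, 1, 4].
  S_2 = Σ v_i α_i^2 r_i = 3·9·5 + 9·1·3 + 5·9·9 + 8·1·6 + 8·4·7 = 839 ≡ 3.
  S = (4, 1, 3) ≠ 0, so r is not a codeword (an error is present).
Step 3: locate the error. For a single error e at position i, S_ℓ = v_i·e·α_i^ℓ, so α_err = S_1/S_0.
  S_0^{−1} = 4^{−1} = 3 (mod 11), so α_err = 1·3 = 3 ≡ 3 = α_1. Error position i = 1.
  Consistency check: S_2/S_1 = 3·1 = 3 ≡ 3 = α_err ✓ (single-error assumption holds).
Step 4: error magnitude e = S_0/v_1 = S_0·∏_{j≠1}(α_1 − α_j) = 4·4 = 16 ≡ 5 (mod 11).
Step 5: correct position 1: c_1 = r_1 − e = 5 − 5 ≡ 0 (mod 11). Hence c = [0, 3, 9, 6, 7].
  Check: interpolating c through the α_i gives m(x) = 10 + 4·x (degree < 2) with m(α_i) = c_i for every i, so c is indeed a codeword.


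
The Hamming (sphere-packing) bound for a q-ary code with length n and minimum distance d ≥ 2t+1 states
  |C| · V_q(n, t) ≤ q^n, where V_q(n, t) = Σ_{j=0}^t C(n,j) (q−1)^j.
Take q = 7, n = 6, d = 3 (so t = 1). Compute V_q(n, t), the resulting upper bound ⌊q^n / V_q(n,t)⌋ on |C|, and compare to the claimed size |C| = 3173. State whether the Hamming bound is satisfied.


V_q(n, t) = 37, q^n = 117649, Hamming bound = 3179, |C| = 3173 ≤ bound (satisfied).

Step 1: Compute V_q(n, t) = Σ_{j=0}^1 C(n, j) (q−1)^j.
  j = 0: C(6,0)·(6)^0 = 1·1 = 1.
  j = 1: C(6,1)·(6)^1 = 6·6 = 36.
  V_q(n, t) = 1 + 36 = 37.
Step 2: q^n = 7^6 = 117649.
Step 3: Hamming bound ⌊q^n / V_q(n,t)⌋ = ⌊117649/37⌋ = 3179.
Step 4: Compare |C| = 3173 to 3179: satisfied.
The claimed |C| lies below the Hamming bound.


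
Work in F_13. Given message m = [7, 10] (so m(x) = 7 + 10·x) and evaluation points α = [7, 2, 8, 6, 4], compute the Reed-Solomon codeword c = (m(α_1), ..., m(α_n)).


c = [12, 1, 9, 2, 8]

Message polynomial: m(x) = 7 + 10·x (mod 13).
For each evaluation point α_i, compute m(α_i) mod 13:
  α_1 = 7: Horner steps 10 → 12, so m(7) = 12.
  α_2 = 2: Horner steps 10 → 1, so m(2) = 1.
  α_3 = 8: Horner steps 10 → 9, so m(8) = 9.
  α_4 = 6: Horner steps 10 → 2, so m(6) = 2.
  α_5 = 4: Horner steps 10 → 8, so m(4) = 8.
Codeword c = [12, 1, 9, 2, 8] ∈ F_13^5.


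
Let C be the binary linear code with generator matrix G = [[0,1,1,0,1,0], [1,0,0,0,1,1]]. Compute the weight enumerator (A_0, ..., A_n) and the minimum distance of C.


Weight distribution: A_0 = 1, A_3 = 2, A_4 = 1. Minimum distance d = 3.

Enumerate all 2^2 = 4 messages m ∈ F_2^2.
For each, compute codeword c = mG in F_2^6, then tally its weight.
  m = 00 → c = 000000, weight = 0.
  m = 10 → c = 011010, weight = 3.
  m = 01 → c = 100011, weight = 3.
  m = 11 → c = 111001, weight = 4.
Tally weights:
  weight 0: 1 codewords.
  weight 3: 2 codewords.
  weight 4: 1 codewords.
Minimum distance d = smallest w > 0 with A_w > 0 = 3.
Sanity: Σ A_w = 4 = 2^2 = 4 ✓.


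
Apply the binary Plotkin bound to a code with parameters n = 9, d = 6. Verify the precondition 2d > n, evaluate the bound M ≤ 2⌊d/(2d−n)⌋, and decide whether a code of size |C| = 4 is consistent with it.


Plotkin bound M ≤ 4; given |C| = 4 ≤ bound (satisfied).

Check applicability: 2d = 12, n = 9.
2d − n = 3 > 0, so Plotkin applies.
Compute d/(2d−n) = 6/3 ≈ 2.0000.
⌊d/(2d−n)⌋ = 2.
Plotkin bound: M ≤ 2·2 = 4.
Given |C| = 4, check: satisfied.
This |C| is at the Plotkin bound.


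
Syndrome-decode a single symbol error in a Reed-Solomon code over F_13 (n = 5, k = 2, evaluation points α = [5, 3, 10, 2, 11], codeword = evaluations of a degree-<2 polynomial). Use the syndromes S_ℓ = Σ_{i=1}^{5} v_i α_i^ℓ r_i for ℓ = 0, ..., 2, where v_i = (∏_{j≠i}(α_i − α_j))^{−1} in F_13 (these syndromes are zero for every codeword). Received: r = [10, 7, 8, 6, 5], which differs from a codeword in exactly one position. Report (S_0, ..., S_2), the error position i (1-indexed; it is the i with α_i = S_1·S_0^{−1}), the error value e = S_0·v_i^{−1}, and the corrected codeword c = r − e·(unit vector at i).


S = (6, 5, 2), error at position 2, error magnitude e = 4, c = [10, 3, 8, 6, 5].

Step 1: column multipliers v_i = (∏_{j≠i}(α_i − α_j))^{−1} mod 13.
  i = 1 (α = 5): (5−3)(5−10)(5−2)(5−11) = 2·(−5)·3·(−6) = 180 ≡ 11, so v_1 = 11^{−1} = 6 (mod 13).
  i = 2 (α = 3): (3−5)(3−10)(3−2)(3−11) = (−2)·(−7)·1·(−8) = −112 ≡ 5, so v_2 = 5^{−1} = 8 (mod 13).
  i = 3 (α = 10): (10−5)(10−3)(10−2)(10−11) = 5·7·8·(−1) = −280 ≡ 6, so v_3 = 6^{−1} = 11 (mod 13).
  i = 4 (α = 2): (2−5)(2−3)(2−10)(2−11) = (−3)·(−1)·(−8)·(−9) = 216 ≡ 8, so v_4 = 8^{−1} = 5 (mod 13).
  i = 5 (α = 11): (11−5)(11−3)(11−10)(11−2) = 6·8·1·9 = 432 ≡ 3, so v_5 = 3^{−1} = 9 (mod 13).
  v = [6, 8, 11, 5, 9].
Step 2: syndromes of r = [10, 7, 8, 6, 5] (all sums mod 13).
  S_0 = Σ v_i r_i = 6·10 + 8·7 + 11·8 + 5·6 + 9·5 = 279 ≡ 6.
  S_1 = Σ v_i α_i r_i = 6·5·10 + 8·3·7 + 11·10·8 + 5·2·6 + 9·11·5 = 1903 ≡ 5.
  α_i^2 mod 13 = [12, 9, 9, 4, 4].
  S_2 = Σ v_i α_i^2 r_i = 6·12·10 + 8·9·7 + 11·9·8 + 5·4·6 + 9·4·5 = 2316 ≡ 2.
  S = (6, 5, 2) ≠ 0, so r is not a codeword (an error is present).
Step 3: locate the error. For a single error e at position i, S_ℓ = v_i·e·α_i^ℓ, so α_err = S_1/S_0.
  S_0^{−1} = 6^{−1} = 11 (mod 13), so α_err = 5·11 = 55 ≡ 3 = α_2. Error position i = 2.
  Consistency check: S_2/S_1 = 2·8 = 16 ≡ 3 = α_err ✓ (single-error assumption holds).
Step 4: error magnitude e = S_0/v_2 = S_0·∏_{j≠2}(α_2 − α_j) = 6·5 = 30 ≡ 4 (mod 13).
Step 5: correct position 2: c_2 = r_2 − e = 7 − 4 ≡ 3 (mod 13). Hence c = [10, 3, 8, 6, 5].
  Check: interpolating c through the α_i gives m(x) = 12 + 10·x (degree < 2) with m(α_i) = c_i for every i, so c is indeed a codeword.


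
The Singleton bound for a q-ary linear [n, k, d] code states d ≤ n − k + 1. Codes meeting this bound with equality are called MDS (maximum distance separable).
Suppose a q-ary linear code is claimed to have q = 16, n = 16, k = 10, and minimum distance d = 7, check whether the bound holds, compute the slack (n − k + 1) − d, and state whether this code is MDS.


Singleton RHS = n − k + 1 = 7, slack = 0, bound satisfied, MDS.

Singleton bound: d ≤ n − k + 1.
Here n = 16, k = 10, so n − k + 1 = 7.
Given d = 7, check d ≤ 7: YES.
Slack = (n − k + 1) − d = 0.
The code is MDS (slack = 0).
Description: the claimed parameters are [16, 10, 7]_16; such a code would be MDS (meets Singleton bound).


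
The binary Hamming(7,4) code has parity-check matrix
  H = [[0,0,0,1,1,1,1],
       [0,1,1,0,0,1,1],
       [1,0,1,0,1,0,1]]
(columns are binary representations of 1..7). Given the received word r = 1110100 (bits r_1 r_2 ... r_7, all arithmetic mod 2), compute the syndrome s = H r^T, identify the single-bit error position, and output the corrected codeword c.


s = (1, 0, 1)^T, error position = 5, corrected codeword c = 1110000

Compute s = H r^T mod 2 one row at a time:
  s_1 = 0 + 1 + 0 + 0 = 1 ≡ 1 (mod 2).
  s_2 = 1 + 1 + 0 + 0 = 2 ≡ 0 (mod 2).
  s_3 = 1 + 1 + 1 + 0 = 3 ≡ 1 (mod 2).
s = (1, 0, 1)^T — this equals column 5 of H (binary 101), so error is at position 5.
Correct: flip bit 5 of r = 1110100 to get c = 1110000.


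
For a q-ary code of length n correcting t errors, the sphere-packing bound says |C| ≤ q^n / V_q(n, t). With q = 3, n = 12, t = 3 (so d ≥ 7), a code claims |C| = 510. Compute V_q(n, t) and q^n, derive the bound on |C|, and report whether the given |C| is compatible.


V_q(n, t) = 2049, q^n = 531441, Hamming bound = 259, |C| = 510 > bound (violated).

Step 1: Compute V_q(n, t) = Σ_{j=0}^3 C(n, j) (q−1)^j.
  j = 0: C(12,0)·(2)^0 = 1·1 = 1.
  j = 1: C(12,1)·(2)^1 = 12·2 = 24.
  j = 2: C(12,2)·(2)^2 = 66·4 = 264.
  j = 3: C(12,3)·(2)^3 = 220·8 = 1760.
  V_q(n, t) = 1 + 24 + 264 + 1760 = 2049.
Step 2: q^n = 3^12 = 531441.
Step 3: Hamming bound ⌊q^n / V_q(n,t)⌋ = ⌊531441/2049⌋ = 259.
Step 4: Compare |C| = 510 to 259: violated.
The claimed |C| lies above the Hamming bound, so no 3-ary code of length 12 with d ≥ 7 can have 510 codewords.


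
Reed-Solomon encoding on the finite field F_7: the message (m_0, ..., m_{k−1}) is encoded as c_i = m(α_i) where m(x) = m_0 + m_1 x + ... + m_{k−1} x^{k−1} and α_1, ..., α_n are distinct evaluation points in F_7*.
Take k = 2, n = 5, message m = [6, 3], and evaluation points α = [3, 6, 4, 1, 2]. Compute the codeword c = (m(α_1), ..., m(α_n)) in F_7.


c = [1, 3, 4, 2, 5]

Message polynomial: m(x) = 6 + 3·x (mod 7).
For each evaluation point α_i, compute m(α_i) mod 7:
  α_1 = 3: Horner steps 3 → 1, so m(3) = 1.
  α_2 = 6: Horner steps 3 → 3, so m(6) = 3.
  α_3 = 4: Horner steps 3 → 4, so m(4) = 4.
  α_4 = 1: Horner steps 3 → 2, so m(1) = 2.
  α_5 = 2: Horner steps 3 → 5, so m(2) = 5.
Codeword c = [1, 3, 4, 2, 5] ∈ F_7^5.


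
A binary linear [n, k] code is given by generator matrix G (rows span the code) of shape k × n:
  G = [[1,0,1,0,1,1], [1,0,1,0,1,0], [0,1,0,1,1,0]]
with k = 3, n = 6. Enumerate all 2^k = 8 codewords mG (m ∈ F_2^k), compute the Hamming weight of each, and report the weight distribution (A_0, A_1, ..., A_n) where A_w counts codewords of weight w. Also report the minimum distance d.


Weight distribution: A_0 = 1, A_1 = 1, A_3 = 2, A_4 = 3, A_5 = 1. Minimum distance d = 1.

Enumerate all 2^3 = 8 messages m ∈ F_2^3.
For each, compute codeword c = mG in F_2^6, then tally its weight.
  m = 000 → c = 000000, weight = 0.
  m = 100 → c = 101011, weight = 4.
  m = 010 → c = 101010, weight = 3.
  m = 110 → c = 000001, weight = 1.
  m = 001 → c = 010110, weight = 3.
  m = 101 → c = 111101, weight = 5.
  m = 011 → c = 111100, weight = 4.
  m = 111 → c = 010111, weight = 4.
Tally weights:
  weight 0: 1 codewords.
  weight 1: 1 codewords.
  weight 3: 2 codewords.
  weight 4: 3 codewords.
  weight 5: 1 codewords.
Minimum distance d = smallest w > 0 with A_w > 0 = 1.
Sanity: Σ A_w = 8 = 2^3 = 8 ✓.


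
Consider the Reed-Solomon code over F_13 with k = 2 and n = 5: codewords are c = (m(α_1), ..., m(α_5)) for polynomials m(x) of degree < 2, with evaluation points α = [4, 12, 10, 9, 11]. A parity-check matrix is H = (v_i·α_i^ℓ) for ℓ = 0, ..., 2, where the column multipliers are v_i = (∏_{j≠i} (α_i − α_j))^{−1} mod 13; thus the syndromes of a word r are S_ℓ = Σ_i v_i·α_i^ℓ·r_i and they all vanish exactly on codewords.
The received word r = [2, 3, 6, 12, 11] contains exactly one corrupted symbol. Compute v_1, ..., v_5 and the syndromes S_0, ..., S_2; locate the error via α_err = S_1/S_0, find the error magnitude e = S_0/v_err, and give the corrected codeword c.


S = (7, 11, 8), error at position 4, error magnitude e = 11, c = [2, 3, 6, 1, 11].

Step 1: column multipliers v_i = (∏_{j≠i}(α_i − α_j))^{−1} mod 13.
  i = 1 (α = 4): (4−12)(4−10)(4−9)(4−11) = (−8)·(−6)·(−5)·(−7) = 1680 ≡ 3, so v_1 = 3^{−1} = 9 (mod 13).
  i = 2 (α = 12): (12−4)(12−10)(12−9)(12−11) = 8·2·3·1 = 48 ≡ 9, so v_2 = 9^{−1} = 3 (mod 13).
  i = 3 (α = 10): (10−4)(10−12)(10−9)(10−11) = 6·(−2)·1·(−1) = 12 ≡ 12, so v_3 = 12^{−1} = 12 (mod 13).
  i = 4 (α = 9): (9−4)(9−12)(9−10)(9−11) = 5·(−3)·(−1)·(−2) = −30 ≡ 9, so v_4 = 9^{−1} = 3 (mod 13).
  i = 5 (α = 11): (11−4)(11−12)(11−10)(11−9) = 7·(−1)·1·2 = −14 ≡ 12, so v_5 = 12^{−1} = 12 (mod 13).
  v = [9, 3, 12, 3, 12].
Step 2: syndromes of r = [2, 3, 6, 12, 11] (all sums mod 13).
  S_0 = Σ v_i r_i = 9·2 + 3·3 + 12·6 + 3·12 + 12·11 = 267 ≡ 7.
  S_1 = Σ v_i α_i r_i = 9·4·2 + 3·12·3 + 12·10·6 + 3·9·12 + 12·11·11 = 2676 ≡ 11.
  α_i^2 mod 13 = [3, 1, 9, 3, 4].
  S_2 = Σ v_i α_i^2 r_i = 9·3·2 + 3·1·3 + 12·9·6 + 3·3·12 + 12·4·11 = 1347 ≡ 8.
  S = (7, 11, 8) ≠ 0, so r is not a codeword (an error is present).
Step 3: locate the error. For a single error e at position i, S_ℓ = v_i·e·α_i^ℓ, so α_err = S_1/S_0.
  S_0^{−1} = 7^{−1} = 2 (mod 13), so α_err = 11·2 = 22 ≡ 9 = α_4. Error position i = 4.
  Consistency check: S_2/S_1 = 8·6 = 48 ≡ 9 = α_err ✓ (single-error assumption holds).
Step 4: error magnitude e = S_0/v_4 = S_0·∏_{j≠4}(α_4 − α_j) = 7·9 = 63 ≡ 11 (mod 13).
Step 5: correct position 4: c_4 = r_4 − e = 12 − 11 ≡ 1 (mod 13). Hence c = [2, 3, 6, 1, 11].
  Check: interpolating c through the α_i gives m(x) = 8 + 5·x (degree < 2) with m(α_i) = c_i for every i, so c is indeed a codeword.


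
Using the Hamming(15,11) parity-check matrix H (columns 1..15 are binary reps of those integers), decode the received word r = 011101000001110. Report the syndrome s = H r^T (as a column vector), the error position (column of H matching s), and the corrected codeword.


s = (1, 1, 0, 0)^T, error position = 12, corrected codeword c = 011101000000110

Compute s = H r^T mod 2 one row at a time:
  s_1 = 0 + 0 + 0 + 0 + 1 + 1 + 1 + 0 = 3 ≡ 1 (mod 2).
  s_2 = 1 + 0 + 1 + 0 + 1 + 1 + 1 + 0 = 5 ≡ 1 (mod 2).
  s_3 = 1 + 1 + 1 + 0 + 0 + 0 + 1 + 0 = 4 ≡ 0 (mod 2).
  s_4 = 0 + 1 + 0 + 0 + 0 + 0 + 1 + 0 = 2 ≡ 0 (mod 2).
s = (1, 1, 0, 0)^T — this equals column 12 of H (binary 1100), so error is at position 12.
Correct: flip bit 12 of r = 011101000001110 to get c = 011101000000110.


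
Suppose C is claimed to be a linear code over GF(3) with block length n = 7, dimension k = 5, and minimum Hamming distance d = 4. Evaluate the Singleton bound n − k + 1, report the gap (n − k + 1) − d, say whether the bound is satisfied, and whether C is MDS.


Singleton RHS = n − k + 1 = 3, slack = -1, bound violated (no such code; not MDS).

Singleton bound: d ≤ n − k + 1.
Here n = 7, k = 5, so n − k + 1 = 3.
Given d = 4, check d ≤ 3: NO.
Slack = (n − k + 1) − d = -1.
The slack is negative: d = 4 exceeds n − k + 1 = 3 by 1, so the Singleton bound is violated and no linear [7, 5, 4]_3 code can exist. In particular it is not MDS (MDS requires d = n − k + 1 exactly).
Description: the claimed parameters are [7, 5, 4]_3; such a code would be impossible (violates the Singleton bound).


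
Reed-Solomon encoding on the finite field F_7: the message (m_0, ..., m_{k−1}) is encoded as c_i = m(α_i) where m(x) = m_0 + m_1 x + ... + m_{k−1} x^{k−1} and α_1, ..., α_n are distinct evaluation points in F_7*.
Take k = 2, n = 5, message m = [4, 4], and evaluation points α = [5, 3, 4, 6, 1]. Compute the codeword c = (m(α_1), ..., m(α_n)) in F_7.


c = [3, 2, 6, 0, 1]

Message polynomial: m(x) = 4 + 4·x (mod 7).
For each evaluation point α_i, compute m(α_i) mod 7:
  α_1 = 5: Horner steps 4 → 3, so m(5) = 3.
  α_2 = 3: Horner steps 4 → 2, so m(3) = 2.
  α_3 = 4: Horner steps 4 → 6, so m(4) = 6.
  α_4 = 6: Horner steps 4 → 0, so m(6) = 0.
  α_5 = 1: Horner steps 4 → 1, so m(1) = 1.
Codeword c = [3, 2, 6, 0, 1] ∈ F_7^5.


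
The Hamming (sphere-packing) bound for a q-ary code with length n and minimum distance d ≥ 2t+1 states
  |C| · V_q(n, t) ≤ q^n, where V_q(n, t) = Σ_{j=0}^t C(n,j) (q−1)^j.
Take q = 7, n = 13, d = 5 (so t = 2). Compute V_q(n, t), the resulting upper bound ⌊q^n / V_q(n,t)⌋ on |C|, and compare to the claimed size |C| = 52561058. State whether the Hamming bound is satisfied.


V_q(n, t) = 2887, q^n = 96889010407, Hamming bound = 33560446, |C| = 52561058 > bound (violated).

Step 1: Compute V_q(n, t) = Σ_{j=0}^2 C(n, j) (q−1)^j.
  j = 0: C(13,0)·(6)^0 = 1·1 = 1.
  j = 1: C(13,1)·(6)^1 = 13·6 = 78.
  j = 2: C(13,2)·(6)^2 = 78·36 = 2808.
  V_q(n, t) = 1 + 78 + 2808 = 2887.
Step 2: q^n = 7^13 = 96889010407.
Step 3: Hamming bound ⌊q^n / V_q(n,t)⌋ = ⌊96889010407/2887⌋ = 33560446.
Step 4: Compare |C| = 52561058 to 33560446: violated.
The claimed |C| lies above the Hamming bound, so no 7-ary code of length 13 with d ≥ 5 can have 52561058 codewords.


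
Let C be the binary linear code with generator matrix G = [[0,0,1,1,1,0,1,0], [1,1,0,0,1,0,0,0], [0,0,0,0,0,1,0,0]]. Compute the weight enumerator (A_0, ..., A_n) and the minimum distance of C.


Weight distribution: A_0 = 1, A_1 = 1, A_3 = 1, A_4 = 2, A_5 = 2, A_6 = 1. Minimum distance d = 1.

Enumerate all 2^3 = 8 messages m ∈ F_2^3.
For each, compute codeword c = mG in F_2^8, then tally its weight.
  m = 000 → c = 00000000, weight = 0.
  m = 100 → c = 00111010, weight = 4.
  m = 010 → c = 11001000, weight = 3.
  m = 110 → c = 11110010, weight = 5.
  m = 001 → c = 00000100, weight = 1.
  m = 101 → c = 00111110, weight = 5.
  m = 011 → c = 11001100, weight = 4.
  m = 111 → c = 11110110, weight = 6.
Tally weights:
  weight 0: 1 codewords.
  weight 1: 1 codewords.
  weight 3: 1 codewords.
  weight 4: 2 codewords.
  weight 5: 2 codewords.
  weight 6: 1 codewords.
Minimum distance d = smallest w > 0 with A_w > 0 = 1.
Sanity: Σ A_w = 8 = 2^3 = 8 ✓.


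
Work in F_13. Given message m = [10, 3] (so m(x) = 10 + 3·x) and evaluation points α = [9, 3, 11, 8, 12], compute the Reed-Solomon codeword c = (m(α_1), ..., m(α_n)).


c = [11, 6, 4, 8, 7]

Message polynomial: m(x) = 10 + 3·x (mod 13).
For each evaluation point α_i, compute m(α_i) mod 13:
  α_1 = 9: Horner steps 3 → 11, so m(9) = 11.
  α_2 = 3: Horner steps 3 → 6, so m(3) = 6.
  α_3 = 11: Horner steps 3 → 4, so m(11) = 4.
  α_4 = 8: Horner steps 3 → 8, so m(8) = 8.
  α_5 = 12: Horner steps 3 → 7, so m(12) = 7.
Codeword c = [11, 6, 4, 8, 7] ∈ F_13^5.


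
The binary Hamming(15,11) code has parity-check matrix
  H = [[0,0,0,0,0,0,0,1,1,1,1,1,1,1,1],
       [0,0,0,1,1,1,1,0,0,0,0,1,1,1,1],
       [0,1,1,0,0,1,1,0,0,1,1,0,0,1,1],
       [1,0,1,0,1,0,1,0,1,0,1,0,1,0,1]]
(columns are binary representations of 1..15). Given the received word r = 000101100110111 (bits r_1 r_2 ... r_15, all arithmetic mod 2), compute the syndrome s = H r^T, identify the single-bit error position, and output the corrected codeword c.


s = (1, 0, 0, 0)^T, error position = 8, corrected codeword c = 000101110110111

Compute s = H r^T mod 2 one row at a time:
  s_1 = 0 + 0 + 1 + 1 + 0 + 1 + 1 + 1 = 5 ≡ 1 (mod 2).
  s_2 = 1 + 0 + 1 + 1 + 0 + 1 + 1 + 1 = 6 ≡ 0 (mod 2).
  s_3 = 0 + 0 + 1 + 1 + 1 + 1 + 1 + 1 = 6 ≡ 0 (mod 2).
  s_4 = 0 + 0 + 0 + 1 + 0 + 1 + 1 + 1 = 4 ≡ 0 (mod 2).
s = (1, 0, 0, 0)^T — this equals column 8 of H (binary 1000), so error is at position 8.
Correct: flip bit 8 of r = 000101100110111 to get c = 000101110110111.


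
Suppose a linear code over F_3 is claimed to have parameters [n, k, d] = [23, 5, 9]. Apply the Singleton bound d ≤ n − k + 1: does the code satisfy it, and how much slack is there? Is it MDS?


Singleton RHS = n − k + 1 = 19, slack = 10, bound satisfied, not MDS.

Singleton bound: d ≤ n − k + 1.
Here n = 23, k = 5, so n − k + 1 = 19.
Given d = 9, check d ≤ 19: YES.
Slack = (n − k + 1) − d = 10.
The code is NOT MDS (slack = 10 > 0).
Description: the claimed parameters are [23, 5, 9]_3; such a code would be non-MDS.


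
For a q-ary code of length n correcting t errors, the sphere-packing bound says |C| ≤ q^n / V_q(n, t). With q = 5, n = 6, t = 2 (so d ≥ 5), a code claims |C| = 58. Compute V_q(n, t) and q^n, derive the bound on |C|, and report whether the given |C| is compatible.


V_q(n, t) = 265, q^n = 15625, Hamming bound = 58, |C| = 58 ≤ bound (satisfied).

Step 1: Compute V_q(n, t) = Σ_{j=0}^2 C(n, j) (q−1)^j.
  j = 0: C(6,0)·(4)^0 = 1·1 = 1.
  j = 1: C(6,1)·(4)^1 = 6·4 = 24.
  j = 2: C(6,2)·(4)^2 = 15·16 = 240.
  V_q(n, t) = 1 + 24 + 240 = 265.
Step 2: q^n = 5^6 = 15625.
Step 3: Hamming bound ⌊q^n / V_q(n,t)⌋ = ⌊15625/265⌋ = 58.
Step 4: Compare |C| = 58 to 58: satisfied.
The claimed |C| lies at the Hamming bound (tight).


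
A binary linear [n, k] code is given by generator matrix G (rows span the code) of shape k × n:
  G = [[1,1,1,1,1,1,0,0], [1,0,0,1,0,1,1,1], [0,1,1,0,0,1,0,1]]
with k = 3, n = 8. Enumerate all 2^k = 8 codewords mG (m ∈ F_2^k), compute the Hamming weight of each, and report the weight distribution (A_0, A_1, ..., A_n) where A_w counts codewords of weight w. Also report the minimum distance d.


Weight distribution: A_0 = 1, A_3 = 1, A_4 = 2, A_5 = 3, A_6 = 1. Minimum distance d = 3.

Enumerate all 2^3 = 8 messages m ∈ F_2^3.
For each, compute codeword c = mG in F_2^8, then tally its weight.
  m = 000 → c = 00000000, weight = 0.
  m = 100 → c = 11111100, weight = 6.
  m = 010 → c = 10010111, weight = 5.
  m = 110 → c = 01101011, weight = 5.
  m = 001 → c = 01100101, weight = 4.
  m = 101 → c = 10011001, weight = 4.
  m = 011 → c = 11110010, weight = 5.
  m = 111 → c = 00001110, weight = 3.
Tally weights:
  weight 0: 1 codewords.
  weight 3: 1 codewords.
  weight 4: 2 codewords.
  weight 5: 3 codewords.
  weight 6: 1 codewords.
Minimum distance d = smallest w > 0 with A_w > 0 = 3.
Sanity: Σ A_w = 8 = 2^3 = 8 ✓.


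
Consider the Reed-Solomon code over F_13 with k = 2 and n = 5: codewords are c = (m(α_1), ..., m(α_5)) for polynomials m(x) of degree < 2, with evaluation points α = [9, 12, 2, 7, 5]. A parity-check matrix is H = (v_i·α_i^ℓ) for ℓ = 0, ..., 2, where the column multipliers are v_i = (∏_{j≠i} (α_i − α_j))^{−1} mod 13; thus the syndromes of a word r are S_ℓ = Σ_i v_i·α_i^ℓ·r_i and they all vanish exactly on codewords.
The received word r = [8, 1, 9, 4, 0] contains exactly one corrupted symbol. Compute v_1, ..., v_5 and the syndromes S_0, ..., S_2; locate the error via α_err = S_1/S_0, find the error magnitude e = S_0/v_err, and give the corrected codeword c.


S = (8, 3, 6), error at position 3, error magnitude e = 2, c = [8, 1, 7, 4, 0].

Step 1: column multipliers v_i = (∏_{j≠i}(α_i − α_j))^{−1} mod 13.
  i = 1 (α = 9): (9−12)(9−2)(9−7)(9−5) = (−3)·7·2·4 = −168 ≡ 1, so v_1 = 1^{−1} = 1 (mod 13).
  i = 2 (α = 12): (12−9)(12−2)(12−7)(12−5) = 3·10·5·7 = 1050 ≡ 10, so v_2 = 10^{−1} = 4 (mod 13).
  i = 3 (α = 2): (2−9)(2−12)(2−7)(2−5) = (−7)·(−10)·(−5)·(−3) = 1050 ≡ 10, so v_3 = 10^{−1} = 4 (mod 13).
  i = 4 (α = 7): (7−9)(7−12)(7−2)(7−5) = (−2)·(−5)·5·2 = 100 ≡ 9, so v_4 = 9^{−1} = 3 (mod 13).
  i = 5 (α = 5): (5−9)(5−12)(5−2)(5−7) = (−4)·(−7)·3·(−2) = −168 ≡ 1, so v_5 = 1^{−1} = 1 (mod 13).
  v = [1, 4, 4, 3, 1].
Step 2: syndromes of r = [8, 1, 9, 4, 0] (all sums mod 13).
  S_0 = Σ v_i r_i = 1·8 + 4·1 + 4·9 + 3·4 + 1·0 = 60 ≡ 8.
  S_1 = Σ v_i α_i r_i = 1·9·8 + 4·12·1 + 4·2·9 + 3·7·4 + 1·5·0 = 276 ≡ 3.
  α_i^2 mod 13 = [3, 1, 4, 10, 12].
  S_2 = Σ v_i α_i^2 r_i = 1·3·8 + 4·1·1 + 4·4·9 + 3·10·4 + 1·12·0 = 292 ≡ 6.
  S = (8, 3, 6) ≠ 0, so r is not a codeword (an error is present).
Step 3: locate the error. For a single error e at position i, S_ℓ = v_i·e·α_i^ℓ, so α_err = S_1/S_0.
  S_0^{−1} = 8^{−1} = 5 (mod 13), so α_err = 3·5 = 15 ≡ 2 = α_3. Error position i = 3.
  Consistency check: S_2/S_1 = 6·9 = 54 ≡ 2 = α_err ✓ (single-error assumption holds).
Step 4: error magnitude e = S_0/v_3 = S_0·∏_{j≠3}(α_3 − α_j) = 8·10 = 80 ≡ 2 (mod 13).
Step 5: correct position 3: c_3 = r_3 − e = 9 − 2 ≡ 7 (mod 13). Hence c = [8, 1, 7, 4, 0].
  Check: interpolating c through the α_i gives m(x) = 3 + 2·x (degree < 2) with m(α_i) = c_i for every i, so c is indeed a codeword.


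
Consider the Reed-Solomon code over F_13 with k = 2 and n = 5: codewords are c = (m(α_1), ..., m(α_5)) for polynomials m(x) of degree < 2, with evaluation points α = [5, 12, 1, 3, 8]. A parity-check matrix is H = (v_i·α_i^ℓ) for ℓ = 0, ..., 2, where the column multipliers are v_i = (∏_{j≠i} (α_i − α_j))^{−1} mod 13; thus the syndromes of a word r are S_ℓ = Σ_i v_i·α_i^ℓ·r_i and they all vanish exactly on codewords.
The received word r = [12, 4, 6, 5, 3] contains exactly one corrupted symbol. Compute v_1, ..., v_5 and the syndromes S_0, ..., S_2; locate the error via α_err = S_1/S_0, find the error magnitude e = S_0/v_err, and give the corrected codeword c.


S = (12, 12, 12), error at position 3, error magnitude e = 8, c = [12, 4, 11, 5, 3].

Step 1: column multipliers v_i = (∏_{j≠i}(α_i − α_j))^{−1} mod 13.
  i = 1 (α = 5): (5−12)(5−1)(5−3)(5−8) = (−7)·4·2·(−3) = 168 ≡ 12, so v_1 = 12^{−1} = 12 (mod 13).
  i = 2 (α = 12): (12−5)(12−1)(12−3)(12−8) = 7·11·9·4 = 2772 ≡ 3, so v_2 = 3^{−1} = 9 (mod 13).
  i = 3 (α = 1): (1−5)(1−12)(1−3)(1−8) = (−4)·(−11)·(−2)·(−7) = 616 ≡ 5, so v_3 = 5^{−1} = 8 (mod 13).
  i = 4 (α = 3): (3−5)(3−12)(3−1)(3−8) = (−2)·(−9)·2·(−5) = −180 ≡ 2, so v_4 = 2^{−1} = 7 (mod 13).
  i = 5 (α = 8): (8−5)(8−12)(8−1)(8−3) = 3·(−4)·7·5 = −420 ≡ 9, so v_5 = 9^{−1} = 3 (mod 13).
  v = [12, 9, 8, 7, 3].
Step 2: syndromes of r = [12, 4, 6, 5, 3] (all sums mod 13).
  S_0 = Σ v_i r_i = 12·12 + 9·4 + 8·6 + 7·5 + 3·3 = 272 ≡ 12.
  S_1 = Σ v_i α_i r_i = 12·5·12 + 9·12·4 + 8·1·6 + 7·3·5 + 3·8·3 = 1377 ≡ 12.
  α_i^2 mod 13 = [12, 1, 1, 9, 12].
  S_2 = Σ v_i α_i^2 r_i = 12·12·12 + 9·1·4 + 8·1·6 + 7·9·5 + 3·12·3 = 2235 ≡ 12.
  S = (12, 12, 12) ≠ 0, so r is not a codeword (an error is present).
Step 3: locate the error. For a single error e at position i, S_ℓ = v_i·e·α_i^ℓ, so α_err = S_1/S_0.
  S_0^{−1} = 12^{−1} = 12 (mod 13), so α_err = 12·12 = 144 ≡ 1 = α_3. Error position i = 3.
  Consistency check: S_2/S_1 = 12·12 = 144 ≡ 1 = α_err ✓ (single-error assumption holds).
Step 4: error magnitude e = S_0/v_3 = S_0·∏_{j≠3}(α_3 − α_j) = 12·5 = 60 ≡ 8 (mod 13).
Step 5: correct position 3: c_3 = r_3 − e = 6 − 8 ≡ 11 (mod 13). Hence c = [12, 4, 11, 5, 3].
  Check: interpolating c through the α_i gives m(x) = 1 + 10·x (degree < 2) with m(α_i) = c_i for every i, so c is indeed a codeword.


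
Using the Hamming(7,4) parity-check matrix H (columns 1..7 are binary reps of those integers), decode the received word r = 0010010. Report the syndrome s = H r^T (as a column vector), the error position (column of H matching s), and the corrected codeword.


s = (1, 0, 1)^T, error position = 5, corrected codeword c = 0010110

Compute s = H r^T mod 2 one row at a time:
  s_1 = 0 + 0 + 1 + 0 = 1 ≡ 1 (mod 2).
  s_2 = 0 + 1 + 1 + 0 = 2 ≡ 0 (mod 2).
  s_3 = 0 + 1 + 0 + 0 = 1 ≡ 1 (mod 2).
s = (1, 0, 1)^T — this equals column 5 of H (binary 101), so error is at position 5.
Correct: flip bit 5 of r = 0010010 to get c = 0010110.


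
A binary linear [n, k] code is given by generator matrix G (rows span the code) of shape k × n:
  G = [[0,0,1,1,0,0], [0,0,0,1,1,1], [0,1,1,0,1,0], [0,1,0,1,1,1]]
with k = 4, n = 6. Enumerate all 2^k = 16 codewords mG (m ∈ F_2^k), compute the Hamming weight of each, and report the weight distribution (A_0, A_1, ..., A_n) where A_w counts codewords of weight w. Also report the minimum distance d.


Weight distribution: A_0 = 1, A_1 = 2, A_2 = 4, A_3 = 6, A_4 = 3. Minimum distance d = 1.

Enumerate all 2^4 = 16 messages m ∈ F_2^4.
For each, compute codeword c = mG in F_2^6, then tally its weight.
  m = 0000 → c = 000000, weight = 0.
  m = 1000 → c = 001100, weight = 2.
  m = 0100 → c = 000111, weight = 3.
  m = 1100 → c = 001011, weight = 3.
  m = 0010 → c = 011010, weight = 3.
  m = 1010 → c = 010110, weight = 3.
  m = 0110 → c = 011101, weight = 4.
  m = 1110 → c = 010001, weight = 2.
  m = 0001 → c = 010111, weight = 4.
  m = 1001 → c = 011011, weight = 4.
  m = 0101 → c = 010000, weight = 1.
  m = 1101 → c = 011100, weight = 3.
  m = 0011 → c = 001101, weight = 3.
  m = 1011 → c = 000001, weight = 1.
  m = 0111 → c = 001010, weight = 2.
  m = 1111 → c = 000110, weight = 2.
Tally weights:
  weight 0: 1 codewords.
  weight 1: 2 codewords.
  weight 2: 4 codewords.
  weight 3: 6 codewords.
  weight 4: 3 codewords.
Minimum distance d = smallest w > 0 with A_w > 0 = 1.
Sanity: Σ A_w = 16 = 2^4 = 16 ✓.


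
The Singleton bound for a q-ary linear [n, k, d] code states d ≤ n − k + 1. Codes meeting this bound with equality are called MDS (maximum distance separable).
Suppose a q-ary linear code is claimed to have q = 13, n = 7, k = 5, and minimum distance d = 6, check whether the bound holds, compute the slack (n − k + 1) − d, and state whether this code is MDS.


Singleton RHS = n − k + 1 = 3, slack = -3, bound violated (no such code; not MDS).

Singleton bound: d ≤ n − k + 1.
Here n = 7, k = 5, so n − k + 1 = 3.
Given d = 6, check d ≤ 3: NO.
Slack = (n − k + 1) − d = -3.
The slack is negative: d = 6 exceeds n − k + 1 = 3 by 3, so the Singleton bound is violated and no linear [7, 5, 6]_13 code can exist. In particular it is not MDS (MDS requires d = n − k + 1 exactly).
Description: the claimed parameters are [7, 5, 6]_13; such a code would be impossible (violates the Singleton bound).


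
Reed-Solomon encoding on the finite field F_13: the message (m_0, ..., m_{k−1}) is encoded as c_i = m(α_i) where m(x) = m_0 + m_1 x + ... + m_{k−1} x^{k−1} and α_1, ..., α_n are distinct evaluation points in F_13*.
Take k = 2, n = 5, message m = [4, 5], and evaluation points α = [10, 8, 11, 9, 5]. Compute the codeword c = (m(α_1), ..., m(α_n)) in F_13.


c = [2, 5, 7, 10, 3]

Message polynomial: m(x) = 4 + 5·x (mod 13).
For each evaluation point α_i, compute m(α_i) mod 13:
  α_1 = 10: Horner steps 5 → 2, so m(10) = 2.
  α_2 = 8: Horner steps 5 → 5, so m(8) = 5.
  α_3 = 11: Horner steps 5 → 7, so m(11) = 7.
  α_4 = 9: Horner steps 5 → 10, so m(9) = 10.
  α_5 = 5: Horner steps 5 → 3, so m(5) = 3.
Codeword c = [2, 5, 7, 10, 3] ∈ F_13^5.


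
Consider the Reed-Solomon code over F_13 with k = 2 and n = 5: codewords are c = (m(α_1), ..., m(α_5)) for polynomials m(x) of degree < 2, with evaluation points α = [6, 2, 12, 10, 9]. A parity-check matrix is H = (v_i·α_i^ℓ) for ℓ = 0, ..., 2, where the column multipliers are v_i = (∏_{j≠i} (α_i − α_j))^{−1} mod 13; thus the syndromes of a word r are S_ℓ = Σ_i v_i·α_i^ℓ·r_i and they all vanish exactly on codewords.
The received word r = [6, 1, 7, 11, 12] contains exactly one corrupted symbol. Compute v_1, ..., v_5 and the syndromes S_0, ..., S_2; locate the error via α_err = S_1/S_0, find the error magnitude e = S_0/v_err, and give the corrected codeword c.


S = (7, 11, 8), error at position 5, error magnitude e = 12, c = [6, 1, 7, 11, 0].

Step 1: column multipliers v_i = (∏_{j≠i}(α_i − α_j))^{−1} mod 13.
  i = 1 (α = 6): (6−2)(6−12)(6−10)(6−9) = 4·(−6)·(−4)·(−3) = −288 ≡ 11, so v_1 = 11^{−1} = 6 (mod 13).
  i = 2 (α = 2): (2−6)(2−12)(2−10)(2−9) = (−4)·(−10)·(−8)·(−7) = 2240 ≡ 4, so v_2 = 4^{−1} = 10 (mod 13).
  i = 3 (α = 12): (12−6)(12−2)(12−10)(12−9) = 6·10·2·3 = 360 ≡ 9, so v_3 = 9^{−1} = 3 (mod 13).
  i = 4 (α = 10): (10−6)(10−2)(10−12)(10−9) = 4·8·(−2)·1 = −64 ≡ 1, so v_4 = 1^{−1} = 1 (mod 13).
  i = 5 (α = 9): (9−6)(9−2)(9−12)(9−10) = 3·7·(−3)·(−1) = 63 ≡ 11, so v_5 = 11^{−1} = 6 (mod 13).
  v = [6, 10, 3, 1, 6].
Step 2: syndromes of r = [6, 1, 7, 11, 12] (all sums mod 13).
  S_0 = Σ v_i r_i = 6·6 + 10·1 + 3·7 + 1·11 + 6·12 = 150 ≡ 7.
  S_1 = Σ v_i α_i r_i = 6·6·6 + 10·2·1 + 3·12·7 + 1·10·11 + 6·9·12 = 1246 ≡ 11.
  α_i^2 mod 13 = [10, 4, 1, 9, 3].
  S_2 = Σ v_i α_i^2 r_i = 6·10·6 + 10·4·1 + 3·1·7 + 1·9·11 + 6·3·12 = 736 ≡ 8.
  S = (7, 11, 8) ≠ 0, so r is not a codeword (an error is present).
Step 3: locate the error. For a single error e at position i, S_ℓ = v_i·e·α_i^ℓ, so α_err = S_1/S_0.
  S_0^{−1} = 7^{−1} = 2 (mod 13), so α_err = 11·2 = 22 ≡ 9 = α_5. Error position i = 5.
  Consistency check: S_2/S_1 = 8·6 = 48 ≡ 9 = α_err ✓ (single-error assumption holds).
Step 4: error magnitude e = S_0/v_5 = S_0·∏_{j≠5}(α_5 − α_j) = 7·11 = 77 ≡ 12 (mod 13).
Step 5: correct position 5: c_5 = r_5 − e = 12 − 12 ≡ 0 (mod 13). Hence c = [6, 1, 7, 11, 0].
  Check: interpolating c through the α_i gives m(x) = 5 + 11·x (degree < 2) with m(α_i) = c_i for every i, so c is indeed a codeword.


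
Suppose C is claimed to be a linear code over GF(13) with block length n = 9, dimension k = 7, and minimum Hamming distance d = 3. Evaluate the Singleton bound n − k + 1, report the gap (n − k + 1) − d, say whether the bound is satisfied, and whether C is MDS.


Singleton RHS = n − k + 1 = 3, slack = 0, bound satisfied, MDS.

Singleton bound: d ≤ n − k + 1.
Here n = 9, k = 7, so n − k + 1 = 3.
Given d = 3, check d ≤ 3: YES.
Slack = (n − k + 1) − d = 0.
The code is MDS (slack = 0).
Description: the claimed parameters are [9, 7, 3]_13; such a code would be MDS (meets Singleton bound).


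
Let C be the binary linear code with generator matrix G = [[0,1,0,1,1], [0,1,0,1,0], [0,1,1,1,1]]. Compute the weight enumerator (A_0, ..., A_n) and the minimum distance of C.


Weight distribution: A_0 = 1, A_1 = 2, A_2 = 2, A_3 = 2, A_4 = 1. Minimum distance d = 1.

Enumerate all 2^3 = 8 messages m ∈ F_2^3.
For each, compute codeword c = mG in F_2^5, then tally its weight.
  m = 000 → c = 00000, weight = 0.
  m = 100 → c = 01011, weight = 3.
  m = 010 → c = 01010, weight = 2.
  m = 110 → c = 00001, weight = 1.
  m = 001 → c = 01111, weight = 4.
  m = 101 → c = 00100, weight = 1.
  m = 011 → c = 00101, weight = 2.
  m = 111 → c = 01110, weight = 3.
Tally weights:
  weight 0: 1 codewords.
  weight 1: 2 codewords.
  weight 2: 2 codewords.
  weight 3: 2 codewords.
  weight 4: 1 codewords.
Minimum distance d = smallest w > 0 with A_w > 0 = 1.
Sanity: Σ A_w = 8 = 2^3 = 8 ✓.


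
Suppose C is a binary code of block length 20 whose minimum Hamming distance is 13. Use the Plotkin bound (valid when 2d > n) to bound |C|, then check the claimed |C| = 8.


Plotkin bound M ≤ 4; given |C| = 8 > bound (violated).

Check applicability: 2d = 26, n = 20.
2d − n = 6 > 0, so Plotkin applies.
Compute d/(2d−n) = 13/6 ≈ 2.1667.
⌊d/(2d−n)⌋ = 2.
Plotkin bound: M ≤ 2·2 = 4.
Given |C| = 8, check: VIOLATED.
This |C| is above the Plotkin bound, so no binary code with n = 20, d = 13 and 8 codewords exists.


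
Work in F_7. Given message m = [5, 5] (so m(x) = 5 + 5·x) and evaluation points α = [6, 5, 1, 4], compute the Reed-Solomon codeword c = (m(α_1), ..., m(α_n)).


c = [0, 2, 3, 4]

Message polynomial: m(x) = 5 + 5·x (mod 7).
For each evaluation point α_i, compute m(α_i) mod 7:
  α_1 = 6: Horner steps 5 → 0, so m(6) = 0.
  α_2 = 5: Horner steps 5 → 2, so m(5) = 2.
  α_3 = 1: Horner steps 5 → 3, so m(1) = 3.
  α_4 = 4: Horner steps 5 → 4, so m(4) = 4.
Codeword c = [0, 2, 3, 4] ∈ F_7^4.
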